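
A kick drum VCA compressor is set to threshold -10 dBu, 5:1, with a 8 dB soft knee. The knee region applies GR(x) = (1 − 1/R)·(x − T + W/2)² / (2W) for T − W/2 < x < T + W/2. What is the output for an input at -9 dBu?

x − T + W/2 = -9 − (-10) + 4 = 5.
GR = (1 − 1/5) × 5² / 16 = 0.8 × 25 / 16 = 1.25 dB.
Output = -9 − 1.25 = -10.25 dBu.

-10.25 dBu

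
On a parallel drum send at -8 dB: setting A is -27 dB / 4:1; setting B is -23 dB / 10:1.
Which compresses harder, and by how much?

A, by 0.75 dB

A: GR = 19 − 19/4 = 14.25 dB.
B: GR = 15 − 15/10 = 13.5 dB.
A reduces 0.75 dB more.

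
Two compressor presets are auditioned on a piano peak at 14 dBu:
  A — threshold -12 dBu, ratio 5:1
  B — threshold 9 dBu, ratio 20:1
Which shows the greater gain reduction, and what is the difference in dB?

A, by 16.05 dB

A: overshoot 26 dB → output overshoot 5.2 dB → GR 20.8 dB.
B: overshoot 5 dB → output overshoot 0.25 dB → GR 4.75 dB.
Difference: 16.05 dB in favour of A.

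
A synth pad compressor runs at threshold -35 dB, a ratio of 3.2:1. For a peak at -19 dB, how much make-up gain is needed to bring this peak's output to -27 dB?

Without make-up, output = threshold + overshoot/3.2 = -35 + 5 = -30 dB.
Gap to target: 3 dB.

3 dB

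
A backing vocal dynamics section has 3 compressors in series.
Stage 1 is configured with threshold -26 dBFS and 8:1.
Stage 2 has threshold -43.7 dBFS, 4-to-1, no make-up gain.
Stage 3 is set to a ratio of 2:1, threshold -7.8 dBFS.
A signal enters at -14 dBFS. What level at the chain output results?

-38.9 dBFS

Stage 1: -14 dBFS is 12 dB over -26 dBFS; at 8:1 that becomes 1.5 dB over, giving -24.5 dBFS.
Stage 2: overshoot 19.2 dB → 19.2/4 = 4.8 dB → -38.9 dBFS.
Stage 3: -38.9 dBFS ≤ -7.8 dBFS, so stage 3 doesn't engage; output -38.9 dBFS.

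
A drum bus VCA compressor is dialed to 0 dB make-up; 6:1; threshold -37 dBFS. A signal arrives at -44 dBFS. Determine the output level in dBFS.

-44 dBFS is 7 dB below the -37 dBFS threshold, so no gain reduction is applied.
Output = input = -44 dBFS.

-44 dBFS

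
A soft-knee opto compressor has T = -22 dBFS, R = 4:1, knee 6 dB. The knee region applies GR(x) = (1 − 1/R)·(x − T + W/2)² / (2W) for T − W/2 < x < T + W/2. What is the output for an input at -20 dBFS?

x − T + W/2 = -20 − (-22) + 3 = 5.
GR = (1 − 1/4) × 5² / 12 = 0.75 × 25 / 12 = 1.5625 dB.
Output = -20 − 1.5625 = -21.5625 dBFS.

-21.5625 dBFS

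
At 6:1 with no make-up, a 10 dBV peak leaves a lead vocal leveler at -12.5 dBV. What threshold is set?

Input is 27 dB above T (since output overshoot × R = input overshoot: (-12.5 − T)·6 = 10 − T gives T = -17 dBV).
Check: -17 + (10 − (-17))/6 = -17 + 4.5 = -12.5 dBV. ✓

-17 dBV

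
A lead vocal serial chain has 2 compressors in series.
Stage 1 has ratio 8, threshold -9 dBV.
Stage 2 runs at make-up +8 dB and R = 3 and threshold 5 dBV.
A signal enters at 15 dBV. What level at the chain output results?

2 dBV

Stage 1: overshoot 24 dB → 24/8 = 3 dB → -6 dBV.
Stage 2: -6 dBV is at or below the 5 dBV threshold — no compression; make-up brings it to 2 dBV.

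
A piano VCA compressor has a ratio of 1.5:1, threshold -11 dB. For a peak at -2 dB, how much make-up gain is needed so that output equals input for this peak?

3 dB

Without make-up, output = threshold + overshoot/1.5 = -11 + 6 = -5 dB.
Gap to target: 3 dB.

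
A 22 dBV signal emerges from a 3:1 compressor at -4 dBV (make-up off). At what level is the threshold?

Gain reduction = 22 − (-4) = 26 dB; output overshoot = GR / (R − 1) = 26 / 2 = 13 dB.
Threshold = output − output overshoot = -4 − 13 = -17 dBV.

-17 dBV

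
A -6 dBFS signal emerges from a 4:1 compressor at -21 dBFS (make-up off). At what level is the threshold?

-26 dBFS

Gain reduction = -6 − (-21) = 15 dB; output overshoot = GR / (R − 1) = 15 / 3 = 5 dB.
Threshold = output − output overshoot = -21 − 5 = -26 dBFS.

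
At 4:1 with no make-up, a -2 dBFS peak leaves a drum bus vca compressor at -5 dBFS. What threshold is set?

Gain reduction = -2 − (-5) = 3 dB; output overshoot = GR / (R − 1) = 3 / 3 = 1 dB.
Threshold = output − output overshoot = -5 − 1 = -6 dBFS.

-6 dBFS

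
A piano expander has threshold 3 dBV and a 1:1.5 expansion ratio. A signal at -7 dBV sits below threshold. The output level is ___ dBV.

-12 dBV

The input is 10 dB below the 3 dBV threshold.
A 1:1.5 expander multiplies undershoot by 1.5: 10 × 1.5 = 15 dB below threshold.
Output = 3 − 15 = -12 dBV.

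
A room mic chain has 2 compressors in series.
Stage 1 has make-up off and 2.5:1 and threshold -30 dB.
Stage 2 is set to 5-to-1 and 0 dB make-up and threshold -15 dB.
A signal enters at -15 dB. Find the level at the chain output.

Stage 1: overshoot 15 dB → 15/2.5 = 6 dB → -24 dB.
Stage 2: -24 dB is at or below the -15 dB threshold — no compression; output -24 dB.

-24 dB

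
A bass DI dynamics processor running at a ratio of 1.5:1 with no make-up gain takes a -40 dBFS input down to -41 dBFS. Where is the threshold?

-43 dBFS

Input is 3 dB above T (since output overshoot × R = input overshoot: (-41 − T)·1.5 = -40 − T gives T = -43 dBFS).
Check: -43 + (-40 − (-43))/1.5 = -43 + 2 = -41 dBFS. ✓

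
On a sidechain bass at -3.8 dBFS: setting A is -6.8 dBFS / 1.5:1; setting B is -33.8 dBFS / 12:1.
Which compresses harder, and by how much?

B, by 26.5 dB

A: 3 dB over, compressed to 2 dB over, so 1 dB of GR.
B: 30 dB over, compressed to 2.5 dB over, so 27.5 dB of GR.
B applies 26.5 dB more gain reduction.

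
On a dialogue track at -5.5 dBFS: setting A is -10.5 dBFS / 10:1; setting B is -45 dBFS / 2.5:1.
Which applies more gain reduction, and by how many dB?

B, by 19.2 dB

A: GR = 5 − 5/10 = 4.5 dB.
B: GR = 39.5 − 39.5/2.5 = 23.7 dB.
Difference: 19.2 dB in favour of B.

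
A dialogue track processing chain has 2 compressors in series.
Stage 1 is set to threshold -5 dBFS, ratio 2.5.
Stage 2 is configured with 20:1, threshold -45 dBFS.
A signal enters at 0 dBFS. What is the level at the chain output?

-42.9 dBFS

Stage 1: 0 dBFS is 5 dB over -5 dBFS; at 2.5:1 that becomes 2 dB over, giving -3 dBFS.
Stage 2: -3 dBFS is 42 dB over -45 dBFS; at 20:1 that becomes 2.1 dB over, giving -42.9 dBFS.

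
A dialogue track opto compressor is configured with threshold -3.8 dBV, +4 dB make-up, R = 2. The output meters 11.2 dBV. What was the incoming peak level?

18.2 dBV

Remove make-up: 11.2 − 4 = 7.2 dBV.
That's 11 dB above the -3.8 dBV threshold.
Undo the ratio: input overshoot = 11 × 2 = 22 dB, giving input = 18.2 dBV.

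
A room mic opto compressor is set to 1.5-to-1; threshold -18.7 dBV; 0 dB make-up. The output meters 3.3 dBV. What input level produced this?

14.3 dBV

That's 22 dB above the -18.7 dBV threshold.
Input overshoot = R × output overshoot = 33 dB → input = -18.7 + 33 = 14.3 dBV.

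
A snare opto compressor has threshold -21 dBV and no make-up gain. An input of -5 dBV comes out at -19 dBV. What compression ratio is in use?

8:1

Input overshoot = -5 − (-21) = 16 dB; output overshoot = -19 − (-21) = 2 dB.
Ratio = 16 / 2 = 8.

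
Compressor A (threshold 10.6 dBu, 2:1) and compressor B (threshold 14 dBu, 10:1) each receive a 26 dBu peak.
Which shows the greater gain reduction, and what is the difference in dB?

A: overshoot 15.4 dB → output overshoot 7.7 dB → GR 7.7 dB.
B: overshoot 12 dB → output overshoot 1.2 dB → GR 10.8 dB.
Difference: 3.1 dB in favour of B.

B, by 3.1 dB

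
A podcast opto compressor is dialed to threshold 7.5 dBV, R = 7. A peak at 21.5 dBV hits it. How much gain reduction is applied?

12 dB

Overshoot = 21.5 − 7.5 = 14 dB.
At 7:1, output sits 14/7 = 2 dB above threshold.
Gain reduction = 14 − 2 = 12 dB.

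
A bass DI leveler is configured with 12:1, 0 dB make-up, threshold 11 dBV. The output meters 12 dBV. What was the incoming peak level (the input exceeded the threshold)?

That's 1 dB above the 11 dBV threshold.
Undo the ratio: input overshoot = 1 × 12 = 12 dB, giving input = 23 dBV.

23 dBV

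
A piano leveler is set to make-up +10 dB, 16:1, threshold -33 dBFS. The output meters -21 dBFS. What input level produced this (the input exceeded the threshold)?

-1 dBFS

Before make-up, the level was -21 − 10 = -31 dBFS.
Post-compression overshoot = -31 − (-33) = 2 dB.
Before 16:1 compression the overshoot was 2 × 16 = 32 dB, so input = -33 + 32 = -1 dBFS.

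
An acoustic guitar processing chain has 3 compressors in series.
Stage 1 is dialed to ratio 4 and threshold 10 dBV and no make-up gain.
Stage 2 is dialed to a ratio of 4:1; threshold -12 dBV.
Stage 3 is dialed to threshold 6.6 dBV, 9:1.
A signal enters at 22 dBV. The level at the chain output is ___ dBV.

Stage 1: overshoot 12 dB → 12/4 = 3 dB → 13 dBV.
Stage 2: 13 dBV is 25 dB over -12 dBV; at 4:1 that becomes 6.25 dB over, giving -5.75 dBV.
Stage 3: below threshold (-5.75 ≤ 6.6); passes unchanged; output -5.75 dBV.

-5.75 dBV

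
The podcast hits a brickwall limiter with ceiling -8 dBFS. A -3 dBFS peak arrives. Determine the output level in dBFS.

The limiter clamps the peak to its -8 dBFS ceiling.

-8 dBFS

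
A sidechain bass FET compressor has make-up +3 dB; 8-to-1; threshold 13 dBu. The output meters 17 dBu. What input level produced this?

21 dBu

Remove make-up: 17 − 3 = 14 dBu.
Post-compression overshoot = 14 − 13 = 1 dB.
Input overshoot = R × output overshoot = 8 dB → input = 13 + 8 = 21 dBu.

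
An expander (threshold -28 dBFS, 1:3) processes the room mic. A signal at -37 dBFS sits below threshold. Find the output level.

-55 dBFS

The input is 9 dB below the -28 dBFS threshold.
A 1:3 expander multiplies undershoot by 3: 9 × 3 = 27 dB below threshold.
Output = -28 − 27 = -55 dBFS.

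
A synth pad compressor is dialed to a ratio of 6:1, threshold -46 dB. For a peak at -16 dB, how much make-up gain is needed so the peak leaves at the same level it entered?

25 dB

Without make-up, output = threshold + overshoot/6 = -46 + 5 = -41 dB.
Gap to target: 25 dB.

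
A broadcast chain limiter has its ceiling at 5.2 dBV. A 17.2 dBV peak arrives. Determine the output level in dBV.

A brickwall limiter is an ∞:1 compressor: any input above the ceiling is clamped to 5.2 dBV.

5.2 dBV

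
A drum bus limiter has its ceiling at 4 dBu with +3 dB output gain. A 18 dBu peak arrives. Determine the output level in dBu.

7 dBu

A brickwall limiter is an ∞:1 compressor: any input above the ceiling is clamped to 4 dBu.
Output gain then adds 3 dB: 4 + 3 = 7 dBu.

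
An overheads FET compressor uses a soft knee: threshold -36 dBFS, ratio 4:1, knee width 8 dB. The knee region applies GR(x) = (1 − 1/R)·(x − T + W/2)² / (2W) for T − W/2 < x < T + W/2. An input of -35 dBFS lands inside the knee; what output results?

x − T + W/2 = -35 − (-36) + 4 = 5.
GR = (1 − 1/4) × 5² / 16 = 0.75 × 25 / 16 = 1.171875 dB.
Output = -35 − 1.171875 = -36.171875 dBFS.

-36.171875 dBFS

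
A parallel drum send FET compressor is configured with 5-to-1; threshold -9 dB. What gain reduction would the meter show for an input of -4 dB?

4 dB

-4 dB exceeds the threshold by 5 dB.
At 5:1, output sits 5/5 = 1 dB above threshold.
Gain reduction = 5 − 1 = 4 dB.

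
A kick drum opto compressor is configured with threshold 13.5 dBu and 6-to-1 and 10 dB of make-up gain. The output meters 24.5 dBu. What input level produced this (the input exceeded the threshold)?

Stripping the +10 dB make-up gives 14.5 dBu at the gain stage.
Post-compression overshoot = 14.5 − 13.5 = 1 dB.
Input overshoot = R × output overshoot = 6 dB → input = 13.5 + 6 = 19.5 dBu.

19.5 dBu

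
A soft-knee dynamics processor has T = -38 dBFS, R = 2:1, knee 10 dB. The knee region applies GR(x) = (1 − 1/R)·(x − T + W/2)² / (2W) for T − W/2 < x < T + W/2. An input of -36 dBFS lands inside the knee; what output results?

x − T + W/2 = -36 − (-38) + 5 = 7.
GR = (1 − 1/2) × 7² / 20 = 0.5 × 49 / 20 = 1.225 dB.
Output = -36 − 1.225 = -37.225 dBFS.

-37.225 dBFS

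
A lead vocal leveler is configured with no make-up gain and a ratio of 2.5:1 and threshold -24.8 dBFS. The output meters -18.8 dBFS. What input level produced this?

-9.8 dBFS

The compressed level sits -18.8 − (-24.8) = 6 dB over threshold.
Before 2.5:1 compression the overshoot was 6 × 2.5 = 15 dB, so input = -24.8 + 15 = -9.8 dBFS.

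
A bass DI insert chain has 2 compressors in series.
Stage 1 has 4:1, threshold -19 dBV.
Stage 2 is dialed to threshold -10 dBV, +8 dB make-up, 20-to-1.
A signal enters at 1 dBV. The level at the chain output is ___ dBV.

Stage 1: overshoot 20 dB → 20/4 = 5 dB → -14 dBV.
Stage 2: below threshold (-14 ≤ -10); passes unchanged; make-up brings it to -6 dBV.

-6 dBV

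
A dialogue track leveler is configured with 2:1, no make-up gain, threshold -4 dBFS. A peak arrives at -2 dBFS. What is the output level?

-2 dBFS sits 2 dB over threshold.
2:1 compression reduces that to 2/2 = 1 dB over.
Output = -4 + 1 = -3 dBFS.

-3 dBFS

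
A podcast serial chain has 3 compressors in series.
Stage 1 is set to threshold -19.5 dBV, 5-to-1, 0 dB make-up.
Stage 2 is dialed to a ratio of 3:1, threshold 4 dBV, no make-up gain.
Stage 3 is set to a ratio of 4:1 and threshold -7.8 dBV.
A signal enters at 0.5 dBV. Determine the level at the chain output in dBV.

-15.5 dBV

Stage 1: 20 dB above -19.5 dBV, reduced 5:1 to 4 dB above → -15.5 dBV.
Stage 2: below threshold (-15.5 ≤ 4); passes unchanged; output -15.5 dBV.
Stage 3: -15.5 dBV ≤ -7.8 dBV, so stage 3 doesn't engage; output -15.5 dBV.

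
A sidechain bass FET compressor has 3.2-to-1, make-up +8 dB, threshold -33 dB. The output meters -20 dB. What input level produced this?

-17 dB

Before make-up, the level was -20 − 8 = -28 dB.
That's 5 dB above the -33 dB threshold.
Undo the ratio: input overshoot = 5 × 3.2 = 16 dB, giving input = -17 dB.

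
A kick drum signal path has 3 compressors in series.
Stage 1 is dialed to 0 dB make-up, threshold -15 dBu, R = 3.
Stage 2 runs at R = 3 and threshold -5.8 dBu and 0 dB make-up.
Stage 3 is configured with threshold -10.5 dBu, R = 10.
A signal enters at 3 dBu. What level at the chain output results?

-10.35 dBu

Stage 1: 18 dB above -15 dBu, reduced 3:1 to 6 dB above → -9 dBu.
Stage 2: below threshold (-9 ≤ -5.8); passes unchanged; output -9 dBu.
Stage 3: -9 dBu is 1.5 dB over -10.5 dBu; at 10:1 that becomes 0.15 dB over, giving -10.35 dBu.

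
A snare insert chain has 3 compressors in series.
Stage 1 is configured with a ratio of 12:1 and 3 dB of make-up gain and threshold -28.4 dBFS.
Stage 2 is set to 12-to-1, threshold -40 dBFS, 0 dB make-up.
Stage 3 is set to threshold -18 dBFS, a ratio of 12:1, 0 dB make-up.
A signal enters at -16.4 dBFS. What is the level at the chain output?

Stage 1: 12 dB above -28.4 dBFS, reduced 12:1 to 1 dB above → -27.4 dBFS; +3 dB make-up → -24.4 dBFS.
Stage 2: -24.4 dBFS is 15.6 dB over -40 dBFS; at 12:1 that becomes 1.3 dB over, giving -38.7 dBFS.
Stage 3: -38.7 dBFS is at or below the -18 dBFS threshold — no compression; output -38.7 dBFS.

-38.7 dBFS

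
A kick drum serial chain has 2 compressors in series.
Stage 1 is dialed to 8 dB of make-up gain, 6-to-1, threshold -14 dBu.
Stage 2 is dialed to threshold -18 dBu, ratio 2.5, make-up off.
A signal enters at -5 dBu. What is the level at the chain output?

-12.6 dBu

Stage 1: 9 dB above -14 dBu, reduced 6:1 to 1.5 dB above → -12.5 dBu; +8 dB make-up → -4.5 dBu.
Stage 2: 13.5 dB above -18 dBu, reduced 2.5:1 to 5.4 dB above → -12.6 dBu.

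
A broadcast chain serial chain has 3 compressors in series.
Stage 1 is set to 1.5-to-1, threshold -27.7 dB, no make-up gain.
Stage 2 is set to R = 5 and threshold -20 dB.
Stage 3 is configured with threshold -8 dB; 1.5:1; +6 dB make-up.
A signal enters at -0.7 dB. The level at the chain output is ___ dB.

Stage 1: 27 dB above -27.7 dB, reduced 1.5:1 to 18 dB above → -9.7 dB.
Stage 2: overshoot 10.3 dB → 10.3/5 = 2.06 dB → -17.94 dB.
Stage 3: -17.94 dB is at or below the -8 dB threshold — no compression; make-up brings it to -11.94 dB.

-11.94 dB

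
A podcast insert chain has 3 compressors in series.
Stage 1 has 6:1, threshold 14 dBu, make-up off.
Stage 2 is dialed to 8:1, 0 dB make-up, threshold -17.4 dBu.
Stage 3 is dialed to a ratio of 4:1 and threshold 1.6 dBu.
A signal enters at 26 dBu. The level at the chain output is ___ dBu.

-13.225 dBu

Stage 1: 12 dB above 14 dBu, reduced 6:1 to 2 dB above → 16 dBu.
Stage 2: 33.4 dB above -17.4 dBu, reduced 8:1 to 4.175 dB above → -13.225 dBu.
Stage 3: below threshold (-13.225 ≤ 1.6); passes unchanged; output -13.225 dBu.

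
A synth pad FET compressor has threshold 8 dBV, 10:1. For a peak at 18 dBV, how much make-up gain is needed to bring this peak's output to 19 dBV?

10 dB

The peak compresses to 8 + 10/10 = 9 dBV.
To reach 19 dBV requires 19 − 9 = 10 dB of make-up.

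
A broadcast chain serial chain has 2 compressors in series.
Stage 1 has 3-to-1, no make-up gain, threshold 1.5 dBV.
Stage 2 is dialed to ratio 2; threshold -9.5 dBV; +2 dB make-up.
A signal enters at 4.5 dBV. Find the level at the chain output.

Stage 1: 4.5 dBV is 3 dB over 1.5 dBV; at 3:1 that becomes 1 dB over, giving 2.5 dBV.
Stage 2: overshoot 12 dB → 12/2 = 6 dB → -3.5 dBV; +2 dB make-up → -1.5 dBV.

-1.5 dBV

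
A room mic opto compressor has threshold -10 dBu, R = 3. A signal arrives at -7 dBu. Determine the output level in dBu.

-9 dBu

The input is 3 dB above the -10 dBu threshold.
3:1 compression reduces that to 3/3 = 1 dB over.
That puts the output at -9 dBu.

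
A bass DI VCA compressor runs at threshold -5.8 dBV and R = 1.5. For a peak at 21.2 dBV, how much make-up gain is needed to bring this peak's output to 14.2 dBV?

2 dB

The peak compresses to -5.8 + 27/1.5 = 12.2 dBV.
To reach 14.2 dBV requires 14.2 − 12.2 = 2 dB of make-up.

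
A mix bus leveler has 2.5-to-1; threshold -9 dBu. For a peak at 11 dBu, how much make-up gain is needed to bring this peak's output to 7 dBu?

8 dB

Overshoot 20 dB → 20/2.5 = 8 dB after compression, so the compressed level is -9 + 8 = -1 dBu.
Make-up = target − compressed = 7 − (-1) = 8 dB.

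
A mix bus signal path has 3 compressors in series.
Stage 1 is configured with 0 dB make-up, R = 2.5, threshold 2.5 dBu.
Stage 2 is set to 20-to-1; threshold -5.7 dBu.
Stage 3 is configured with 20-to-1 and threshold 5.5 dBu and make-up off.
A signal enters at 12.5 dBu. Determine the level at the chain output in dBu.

Stage 1: overshoot 10 dB → 10/2.5 = 4 dB → 6.5 dBu.
Stage 2: 6.5 dBu is 12.2 dB over -5.7 dBu; at 20:1 that becomes 0.61 dB over, giving -5.09 dBu.
Stage 3: -5.09 dBu is at or below the 5.5 dBu threshold — no compression; output -5.09 dBu.

-5.09 dBu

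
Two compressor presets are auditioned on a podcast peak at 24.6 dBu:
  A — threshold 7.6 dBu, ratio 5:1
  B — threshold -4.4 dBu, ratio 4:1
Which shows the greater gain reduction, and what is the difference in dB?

B, by 8.15 dB

A: overshoot 17 dB → output overshoot 3.4 dB → GR 13.6 dB.
B: overshoot 29 dB → output overshoot 7.25 dB → GR 21.75 dB.
B reduces 8.15 dB more.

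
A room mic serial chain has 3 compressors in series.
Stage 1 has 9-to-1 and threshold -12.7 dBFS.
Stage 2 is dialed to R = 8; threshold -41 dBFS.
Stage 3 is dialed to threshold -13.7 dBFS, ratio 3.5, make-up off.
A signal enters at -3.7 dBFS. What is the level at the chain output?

-37.3375 dBFS

Stage 1: overshoot 9 dB → 9/9 = 1 dB → -11.7 dBFS.
Stage 2: -11.7 dBFS is 29.3 dB over -41 dBFS; at 8:1 that becomes 3.6625 dB over, giving -37.3375 dBFS.
Stage 3: below threshold (-37.3375 ≤ -13.7); passes unchanged; output -37.3375 dBFS.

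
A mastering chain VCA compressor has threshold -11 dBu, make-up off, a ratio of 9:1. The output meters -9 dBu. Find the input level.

7 dBu

Post-compression overshoot = -9 − (-11) = 2 dB.
Undo the ratio: input overshoot = 2 × 9 = 18 dB, giving input = 7 dBu.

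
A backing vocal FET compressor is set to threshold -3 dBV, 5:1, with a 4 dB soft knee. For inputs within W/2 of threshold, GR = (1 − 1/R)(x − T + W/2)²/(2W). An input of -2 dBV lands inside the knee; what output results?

x − T + W/2 = -2 − (-3) + 2 = 3.
GR = (1 − 1/5) × 3² / 8 = 0.8 × 9 / 8 = 0.9 dB.
Output = -2 − 0.9 = -2.9 dBV.

-2.9 dBV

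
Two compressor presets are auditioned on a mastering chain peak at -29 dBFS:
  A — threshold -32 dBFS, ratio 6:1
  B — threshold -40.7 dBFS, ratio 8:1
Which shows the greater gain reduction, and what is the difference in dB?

B, by 7.7375 dB

A: overshoot 3 dB → output overshoot 0.5 dB → GR 2.5 dB.
B: overshoot 11.7 dB → output overshoot 1.4625 dB → GR 10.2375 dB.
B applies 7.7375 dB more gain reduction.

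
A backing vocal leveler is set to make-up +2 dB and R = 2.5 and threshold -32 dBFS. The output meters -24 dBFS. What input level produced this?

Stripping the +2 dB make-up gives -26 dBFS at the gain stage.
That's 6 dB above the -32 dBFS threshold.
Input overshoot = R × output overshoot = 15 dB → input = -32 + 15 = -17 dBFS.

-17 dBFS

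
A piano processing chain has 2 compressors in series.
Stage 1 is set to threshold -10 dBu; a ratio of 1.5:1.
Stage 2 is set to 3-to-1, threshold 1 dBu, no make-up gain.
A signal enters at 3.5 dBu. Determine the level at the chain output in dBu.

Stage 1: 13.5 dB above -10 dBu, reduced 1.5:1 to 9 dB above → -1 dBu.
Stage 2: -1 dBu is at or below the 1 dBu threshold — no compression; output -1 dBu.

-1 dBu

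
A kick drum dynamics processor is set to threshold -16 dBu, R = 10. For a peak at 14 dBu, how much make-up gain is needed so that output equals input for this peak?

The peak compresses to -16 + 30/10 = -13 dBu.
To reach 14 dBu requires 14 − (-13) = 27 dB of make-up.

27 dB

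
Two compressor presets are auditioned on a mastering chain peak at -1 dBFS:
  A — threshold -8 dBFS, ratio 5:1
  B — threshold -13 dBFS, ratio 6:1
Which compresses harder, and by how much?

B, by 4.4 dB

A: GR = 7 − 7/5 = 5.6 dB.
B: GR = 12 − 12/6 = 10 dB.
Difference: 4.4 dB in favour of B.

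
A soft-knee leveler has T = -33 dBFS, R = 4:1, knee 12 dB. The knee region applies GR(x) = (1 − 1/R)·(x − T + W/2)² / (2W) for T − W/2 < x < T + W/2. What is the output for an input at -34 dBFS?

-34.78125 dBFS

x − T + W/2 = -34 − (-33) + 6 = 5.
GR = (1 − 1/4) × 5² / 24 = 0.75 × 25 / 24 = 0.78125 dB.
Output = -34 − 0.78125 = -34.78125 dBFS.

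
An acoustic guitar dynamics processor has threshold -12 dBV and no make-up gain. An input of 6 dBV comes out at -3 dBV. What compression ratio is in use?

Input overshoot = 6 − (-12) = 18 dB; output overshoot = -3 − (-12) = 9 dB.
Ratio = 18 / 9 = 2.

2:1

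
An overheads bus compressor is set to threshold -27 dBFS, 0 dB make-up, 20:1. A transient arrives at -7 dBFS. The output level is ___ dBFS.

-7 dBFS sits 20 dB over threshold.
At 20:1 the overshoot is divided by 20, leaving 1 dB above threshold.
Output = -27 + 1 = -26 dBFS.

-26 dBFS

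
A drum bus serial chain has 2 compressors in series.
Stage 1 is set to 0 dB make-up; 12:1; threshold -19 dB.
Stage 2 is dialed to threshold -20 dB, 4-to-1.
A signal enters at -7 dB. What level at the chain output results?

Stage 1: -7 dB is 12 dB over -19 dB; at 12:1 that becomes 1 dB over, giving -18 dB.
Stage 2: overshoot 2 dB → 2/4 = 0.5 dB → -19.5 dB.

-19.5 dB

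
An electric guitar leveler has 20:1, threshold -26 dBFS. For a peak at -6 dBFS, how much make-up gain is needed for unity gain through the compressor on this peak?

19 dB

Overshoot 20 dB → 20/20 = 1 dB after compression, so the compressed level is -26 + 1 = -25 dBFS.
Make-up = target − compressed = -6 − (-25) = 19 dB.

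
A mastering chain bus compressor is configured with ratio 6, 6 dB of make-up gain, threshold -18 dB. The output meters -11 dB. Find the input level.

Stripping the +6 dB make-up gives -17 dB at the gain stage.
Post-compression overshoot = -17 − (-18) = 1 dB.
Before 6:1 compression the overshoot was 1 × 6 = 6 dB, so input = -18 + 6 = -12 dB.

-12 dB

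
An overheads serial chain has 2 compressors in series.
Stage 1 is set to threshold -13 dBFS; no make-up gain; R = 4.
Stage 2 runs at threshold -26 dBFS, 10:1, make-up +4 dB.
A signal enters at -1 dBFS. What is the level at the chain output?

Stage 1: 12 dB above -13 dBFS, reduced 4:1 to 3 dB above → -10 dBFS.
Stage 2: overshoot 16 dB → 16/10 = 1.6 dB → -24.4 dBFS; +4 dB make-up → -20.4 dBFS.

-20.4 dBFS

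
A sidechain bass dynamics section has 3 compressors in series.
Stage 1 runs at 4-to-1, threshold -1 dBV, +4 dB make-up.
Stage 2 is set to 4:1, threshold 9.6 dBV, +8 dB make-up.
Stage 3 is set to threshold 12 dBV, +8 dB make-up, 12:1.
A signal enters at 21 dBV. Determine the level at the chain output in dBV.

Stage 1: 22 dB above -1 dBV, reduced 4:1 to 5.5 dB above → 4.5 dBV; +4 dB make-up → 8.5 dBV.
Stage 2: below threshold (8.5 ≤ 9.6); passes unchanged; make-up brings it to 16.5 dBV.
Stage 3: 16.5 dBV is 4.5 dB over 12 dBV; at 12:1 that becomes 0.375 dB over, giving 12.375 dBV; +8 dB make-up → 20.375 dBV.

20.375 dBV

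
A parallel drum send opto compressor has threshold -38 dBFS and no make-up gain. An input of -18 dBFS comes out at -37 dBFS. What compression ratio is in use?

20:1

Input overshoot = -18 − (-38) = 20 dB; output overshoot = -37 − (-38) = 1 dB.
Ratio = 20 / 1 = 20.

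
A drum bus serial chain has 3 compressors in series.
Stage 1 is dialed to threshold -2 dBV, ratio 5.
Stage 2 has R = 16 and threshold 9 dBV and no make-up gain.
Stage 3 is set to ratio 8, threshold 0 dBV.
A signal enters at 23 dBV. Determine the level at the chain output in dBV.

0.375 dBV

Stage 1: 25 dB above -2 dBV, reduced 5:1 to 5 dB above → 3 dBV.
Stage 2: 3 dBV is at or below the 9 dBV threshold — no compression; output 3 dBV.
Stage 3: overshoot 3 dB → 3/8 = 0.375 dB → 0.375 dBV.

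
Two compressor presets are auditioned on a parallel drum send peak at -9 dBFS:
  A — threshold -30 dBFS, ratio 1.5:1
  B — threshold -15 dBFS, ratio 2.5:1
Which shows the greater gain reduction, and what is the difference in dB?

A, by 3.4 dB

A: GR = 21 − 21/1.5 = 7 dB.
B: GR = 6 − 6/2.5 = 3.6 dB.
A applies 3.4 dB more gain reduction.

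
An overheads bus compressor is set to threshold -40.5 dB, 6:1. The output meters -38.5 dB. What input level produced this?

Post-compression overshoot = -38.5 − (-40.5) = 2 dB.
Undo the ratio: input overshoot = 2 × 6 = 12 dB, giving input = -28.5 dB.

-28.5 dB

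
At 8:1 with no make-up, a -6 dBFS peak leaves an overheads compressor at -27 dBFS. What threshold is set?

-30 dBFS

Gain reduction = -6 − (-27) = 21 dB; output overshoot = GR / (R − 1) = 21 / 7 = 3 dB.
Threshold = output − output overshoot = -27 − 3 = -30 dBFS.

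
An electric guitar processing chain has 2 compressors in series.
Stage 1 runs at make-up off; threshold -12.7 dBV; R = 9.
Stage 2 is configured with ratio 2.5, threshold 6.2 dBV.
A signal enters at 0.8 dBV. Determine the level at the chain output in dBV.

Stage 1: 13.5 dB above -12.7 dBV, reduced 9:1 to 1.5 dB above → -11.2 dBV.
Stage 2: -11.2 dBV is at or below the 6.2 dBV threshold — no compression; output -11.2 dBV.

-11.2 dBV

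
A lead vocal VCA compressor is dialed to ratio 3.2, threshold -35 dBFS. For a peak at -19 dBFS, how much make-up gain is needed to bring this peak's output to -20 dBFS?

10 dB

The peak compresses to -35 + 16/3.2 = -30 dBFS.
To reach -20 dBFS requires -20 − (-30) = 10 dB of make-up.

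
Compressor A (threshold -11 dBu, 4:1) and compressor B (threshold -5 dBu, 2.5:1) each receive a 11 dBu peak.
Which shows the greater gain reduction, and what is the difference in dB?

A: 22 dB over, compressed to 5.5 dB over, so 16.5 dB of GR.
B: 16 dB over, compressed to 6.4 dB over, so 9.6 dB of GR.
A applies 6.9 dB more gain reduction.

A, by 6.9 dB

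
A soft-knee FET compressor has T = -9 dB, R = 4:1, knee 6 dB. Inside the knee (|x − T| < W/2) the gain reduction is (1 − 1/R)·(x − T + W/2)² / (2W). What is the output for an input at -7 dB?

x − T + W/2 = -7 − (-9) + 3 = 5.
GR = (1 − 1/4) × 5² / 12 = 0.75 × 25 / 12 = 1.5625 dB.
Output = -7 − 1.5625 = -8.5625 dB.

-8.5625 dB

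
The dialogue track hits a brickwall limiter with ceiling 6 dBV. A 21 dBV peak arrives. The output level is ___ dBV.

A brickwall limiter is an ∞:1 compressor: any input above the ceiling is clamped to 6 dBV.

6 dBV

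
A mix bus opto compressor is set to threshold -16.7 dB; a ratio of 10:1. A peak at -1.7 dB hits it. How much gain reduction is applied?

-1.7 dB exceeds the threshold by 15 dB.
At 10:1, output sits 15/10 = 1.5 dB above threshold.
Gain reduction = 15 − 1.5 = 13.5 dB.

13.5 dB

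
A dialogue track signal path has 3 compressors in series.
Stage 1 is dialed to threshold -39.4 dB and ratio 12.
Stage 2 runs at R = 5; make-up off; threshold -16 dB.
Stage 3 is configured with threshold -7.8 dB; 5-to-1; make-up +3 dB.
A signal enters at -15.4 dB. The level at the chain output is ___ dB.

-34.4 dB

Stage 1: overshoot 24 dB → 24/12 = 2 dB → -37.4 dB.
Stage 2: below threshold (-37.4 ≤ -16); passes unchanged; output -37.4 dB.
Stage 3: -37.4 dB ≤ -7.8 dB, so stage 3 doesn't engage; make-up brings it to -34.4 dB.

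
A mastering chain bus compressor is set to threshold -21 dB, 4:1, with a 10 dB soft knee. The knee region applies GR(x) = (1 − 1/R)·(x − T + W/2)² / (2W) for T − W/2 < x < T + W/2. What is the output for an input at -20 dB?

x − T + W/2 = -20 − (-21) + 5 = 6.
GR = (1 − 1/4) × 6² / 20 = 0.75 × 36 / 20 = 1.35 dB.
Output = -20 − 1.35 = -21.35 dB.

-21.35 dB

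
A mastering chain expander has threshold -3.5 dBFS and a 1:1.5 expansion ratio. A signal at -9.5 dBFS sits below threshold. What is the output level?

-12.5 dBFS

Undershoot = (-3.5) − (-9.5) = 6 dB.
At 1:1.5, that expands to 9 dB under threshold.
Output = -3.5 − 9 = -12.5 dBFS.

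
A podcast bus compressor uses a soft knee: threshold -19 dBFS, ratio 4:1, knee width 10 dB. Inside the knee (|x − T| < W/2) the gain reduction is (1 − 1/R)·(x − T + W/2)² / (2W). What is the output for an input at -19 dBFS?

-19.9375 dBFS

x − T + W/2 = -19 − (-19) + 5 = 5.
GR = (1 − 1/4) × 5² / 20 = 0.75 × 25 / 20 = 0.9375 dB.
Output = -19 − 0.9375 = -19.9375 dBFS.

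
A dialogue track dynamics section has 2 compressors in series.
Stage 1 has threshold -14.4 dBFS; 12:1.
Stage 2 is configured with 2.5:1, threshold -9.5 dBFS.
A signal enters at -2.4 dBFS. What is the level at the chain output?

-13.4 dBFS

Stage 1: 12 dB above -14.4 dBFS, reduced 12:1 to 1 dB above → -13.4 dBFS.
Stage 2: -13.4 dBFS is at or below the -9.5 dBFS threshold — no compression; output -13.4 dBFS.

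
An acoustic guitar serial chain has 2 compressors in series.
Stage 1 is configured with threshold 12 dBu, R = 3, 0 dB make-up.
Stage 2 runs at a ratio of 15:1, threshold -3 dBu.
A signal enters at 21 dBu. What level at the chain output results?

Stage 1: 9 dB above 12 dBu, reduced 3:1 to 3 dB above → 15 dBu.
Stage 2: 15 dBu is 18 dB over -3 dBu; at 15:1 that becomes 1.2 dB over, giving -1.8 dBu.

-1.8 dBu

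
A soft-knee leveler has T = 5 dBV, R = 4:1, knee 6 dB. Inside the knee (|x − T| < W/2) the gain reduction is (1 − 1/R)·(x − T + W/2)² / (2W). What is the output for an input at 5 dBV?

x − T + W/2 = 5 − 5 + 3 = 3.
GR = (1 − 1/4) × 3² / 12 = 0.75 × 9 / 12 = 0.5625 dB.
Output = 5 − 0.5625 = 4.4375 dBV.

4.4375 dBV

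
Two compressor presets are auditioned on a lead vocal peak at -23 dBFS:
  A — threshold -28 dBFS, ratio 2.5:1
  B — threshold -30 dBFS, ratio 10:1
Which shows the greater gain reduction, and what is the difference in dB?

A: 5 dB over, compressed to 2 dB over, so 3 dB of GR.
B: 7 dB over, compressed to 0.7 dB over, so 6.3 dB of GR.
B applies 3.3 dB more gain reduction.

B, by 3.3 dB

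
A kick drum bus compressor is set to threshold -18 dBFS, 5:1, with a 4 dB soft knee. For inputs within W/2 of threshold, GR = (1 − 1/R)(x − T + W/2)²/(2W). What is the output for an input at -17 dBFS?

-17.9 dBFS

x − T + W/2 = -17 − (-18) + 2 = 3.
GR = (1 − 1/5) × 3² / 8 = 0.8 × 9 / 8 = 0.9 dB.
Output = -17 − 0.9 = -17.9 dBFS.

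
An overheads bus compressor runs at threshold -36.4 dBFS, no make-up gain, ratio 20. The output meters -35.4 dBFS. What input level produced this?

-16.4 dBFS

Post-compression overshoot = -35.4 − (-36.4) = 1 dB.
Before 20:1 compression the overshoot was 1 × 20 = 20 dB, so input = -36.4 + 20 = -16.4 dBFS.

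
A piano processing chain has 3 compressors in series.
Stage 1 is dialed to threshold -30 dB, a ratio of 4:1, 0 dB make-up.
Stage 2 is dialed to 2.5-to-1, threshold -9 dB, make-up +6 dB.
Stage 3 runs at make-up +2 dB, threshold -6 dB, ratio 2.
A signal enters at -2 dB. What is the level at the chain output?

-15 dB

Stage 1: 28 dB above -30 dB, reduced 4:1 to 7 dB above → -23 dB.
Stage 2: below threshold (-23 ≤ -9); passes unchanged; make-up brings it to -17 dB.
Stage 3: -17 dB is at or below the -6 dB threshold — no compression; make-up brings it to -15 dB.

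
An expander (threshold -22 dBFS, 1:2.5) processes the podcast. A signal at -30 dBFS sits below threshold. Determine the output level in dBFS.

-42 dBFS

Undershoot = (-22) − (-30) = 8 dB.
At 1:2.5, that expands to 20 dB under threshold.
Output = -22 − 20 = -42 dBFS.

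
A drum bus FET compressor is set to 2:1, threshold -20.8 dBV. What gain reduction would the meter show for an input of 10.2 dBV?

15.5 dB

The signal is 31 dB above threshold.
At 2:1, output sits 31/2 = 15.5 dB above threshold.
Gain reduction = 31 − 15.5 = 15.5 dB.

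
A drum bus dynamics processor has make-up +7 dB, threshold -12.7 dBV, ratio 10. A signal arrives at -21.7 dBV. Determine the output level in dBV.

-14.7 dBV

-21.7 dBV is 9 dB below the -12.7 dBV threshold, so no gain reduction is applied.
Make-up gain adds 7 dB: -21.7 + 7 = -14.7 dBV.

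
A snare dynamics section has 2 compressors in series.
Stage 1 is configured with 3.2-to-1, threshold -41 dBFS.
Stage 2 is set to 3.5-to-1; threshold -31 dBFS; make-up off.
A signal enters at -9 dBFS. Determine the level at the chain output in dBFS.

Stage 1: 32 dB above -41 dBFS, reduced 3.2:1 to 10 dB above → -31 dBFS.
Stage 2: below threshold (-31 ≤ -31); passes unchanged; output -31 dBFS.

-31 dBFS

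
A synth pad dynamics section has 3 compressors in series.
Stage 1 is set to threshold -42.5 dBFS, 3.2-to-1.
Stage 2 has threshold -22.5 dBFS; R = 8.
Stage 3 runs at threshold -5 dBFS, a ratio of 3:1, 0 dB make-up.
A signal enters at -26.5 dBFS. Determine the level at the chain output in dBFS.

-37.5 dBFS

Stage 1: overshoot 16 dB → 16/3.2 = 5 dB → -37.5 dBFS.
Stage 2: -37.5 dBFS ≤ -22.5 dBFS, so stage 2 doesn't engage; output -37.5 dBFS.
Stage 3: below threshold (-37.5 ≤ -5); passes unchanged; output -37.5 dBFS.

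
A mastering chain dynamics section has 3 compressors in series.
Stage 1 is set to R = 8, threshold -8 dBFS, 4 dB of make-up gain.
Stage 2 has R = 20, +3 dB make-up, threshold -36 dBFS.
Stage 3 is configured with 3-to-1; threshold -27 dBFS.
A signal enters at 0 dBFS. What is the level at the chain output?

-31.35 dBFS

Stage 1: overshoot 8 dB → 8/8 = 1 dB → -7 dBFS; +4 dB make-up → -3 dBFS.
Stage 2: -3 dBFS is 33 dB over -36 dBFS; at 20:1 that becomes 1.65 dB over, giving -34.35 dBFS; +3 dB make-up → -31.35 dBFS.
Stage 3: -31.35 dBFS ≤ -27 dBFS, so stage 3 doesn't engage; output -31.35 dBFS.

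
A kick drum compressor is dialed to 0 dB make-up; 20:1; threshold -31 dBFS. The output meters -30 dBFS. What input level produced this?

-11 dBFS

The compressed level sits -30 − (-31) = 1 dB over threshold.
Undo the ratio: input overshoot = 1 × 20 = 20 dB, giving input = -11 dBFS.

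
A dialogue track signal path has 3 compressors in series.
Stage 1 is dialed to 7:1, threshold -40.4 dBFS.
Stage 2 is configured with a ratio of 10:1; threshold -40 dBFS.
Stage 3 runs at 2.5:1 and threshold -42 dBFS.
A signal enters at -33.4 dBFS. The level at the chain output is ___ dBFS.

-41.176 dBFS

Stage 1: overshoot 7 dB → 7/7 = 1 dB → -39.4 dBFS.
Stage 2: overshoot 0.6 dB → 0.6/10 = 0.06 dB → -39.94 dBFS.
Stage 3: -39.94 dBFS is 2.06 dB over -42 dBFS; at 2.5:1 that becomes 0.824 dB over, giving -41.176 dBFS.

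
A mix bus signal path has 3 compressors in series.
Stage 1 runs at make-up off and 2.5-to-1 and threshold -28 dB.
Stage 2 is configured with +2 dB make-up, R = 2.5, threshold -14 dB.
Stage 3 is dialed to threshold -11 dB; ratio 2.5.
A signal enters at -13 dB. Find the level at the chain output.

Stage 1: -13 dB is 15 dB over -28 dB; at 2.5:1 that becomes 6 dB over, giving -22 dB.
Stage 2: -22 dB is at or below the -14 dB threshold — no compression; make-up brings it to -20 dB.
Stage 3: -20 dB ≤ -11 dB, so stage 3 doesn't engage; output -20 dB.

-20 dB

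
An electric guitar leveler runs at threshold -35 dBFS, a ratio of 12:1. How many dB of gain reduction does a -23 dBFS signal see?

11 dB

The signal is 12 dB above threshold.
A 12:1 ratio leaves 1 dB of that excess.
GR = overshoot in − overshoot out = 12 − 1 = 11 dB.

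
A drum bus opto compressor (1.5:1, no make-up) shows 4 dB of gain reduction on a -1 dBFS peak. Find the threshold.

-13 dBFS

Gain reduction = -1 − (-5) = 4 dB; output overshoot = GR / (R − 1) = 4 / 0.5 = 8 dB.
Threshold = output − output overshoot = -5 − 8 = -13 dBFS.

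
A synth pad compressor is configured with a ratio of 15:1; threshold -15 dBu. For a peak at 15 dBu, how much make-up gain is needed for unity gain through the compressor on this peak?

28 dB

Overshoot 30 dB → 30/15 = 2 dB after compression, so the compressed level is -15 + 2 = -13 dBu.
Make-up = target − compressed = 15 − (-13) = 28 dB.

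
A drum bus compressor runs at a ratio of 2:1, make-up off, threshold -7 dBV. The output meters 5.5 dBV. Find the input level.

18 dBV

That's 12.5 dB above the -7 dBV threshold.
Undo the ratio: input overshoot = 12.5 × 2 = 25 dB, giving input = 18 dBV.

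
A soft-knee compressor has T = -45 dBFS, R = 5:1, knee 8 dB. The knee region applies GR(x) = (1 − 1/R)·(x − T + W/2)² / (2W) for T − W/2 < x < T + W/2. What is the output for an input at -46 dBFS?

x − T + W/2 = -46 − (-45) + 4 = 3.
GR = (1 − 1/5) × 3² / 16 = 0.8 × 9 / 16 = 0.45 dB.
Output = -46 − 0.45 = -46.45 dBFS.

-46.45 dBFS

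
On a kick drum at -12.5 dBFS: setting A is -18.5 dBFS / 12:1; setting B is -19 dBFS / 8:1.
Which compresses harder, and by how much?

B, by 0.1875 dB

A: GR = 6 − 6/12 = 5.5 dB.
B: GR = 6.5 − 6.5/8 = 5.6875 dB.
B reduces 0.1875 dB more.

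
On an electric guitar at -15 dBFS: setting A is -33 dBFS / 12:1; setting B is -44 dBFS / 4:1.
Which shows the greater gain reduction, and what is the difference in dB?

A: 18 dB over, compressed to 1.5 dB over, so 16.5 dB of GR.
B: 29 dB over, compressed to 7.25 dB over, so 21.75 dB of GR.
B reduces 5.25 dB more.

B, by 5.25 dB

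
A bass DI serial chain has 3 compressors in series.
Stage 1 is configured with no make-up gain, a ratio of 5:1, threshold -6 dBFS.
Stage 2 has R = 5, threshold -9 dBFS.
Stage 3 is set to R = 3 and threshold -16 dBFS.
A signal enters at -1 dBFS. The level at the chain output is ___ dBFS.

-13.4 dBFS

Stage 1: overshoot 5 dB → 5/5 = 1 dB → -5 dBFS.
Stage 2: overshoot 4 dB → 4/5 = 0.8 dB → -8.2 dBFS.
Stage 3: 7.8 dB above -16 dBFS, reduced 3:1 to 2.6 dB above → -13.4 dBFS.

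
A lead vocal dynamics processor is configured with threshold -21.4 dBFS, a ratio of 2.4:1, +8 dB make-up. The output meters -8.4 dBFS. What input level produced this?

Stripping the +8 dB make-up gives -16.4 dBFS at the gain stage.
That's 5 dB above the -21.4 dBFS threshold.
Undo the ratio: input overshoot = 5 × 2.4 = 12 dB, giving input = -9.4 dBFS.

-9.4 dBFS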